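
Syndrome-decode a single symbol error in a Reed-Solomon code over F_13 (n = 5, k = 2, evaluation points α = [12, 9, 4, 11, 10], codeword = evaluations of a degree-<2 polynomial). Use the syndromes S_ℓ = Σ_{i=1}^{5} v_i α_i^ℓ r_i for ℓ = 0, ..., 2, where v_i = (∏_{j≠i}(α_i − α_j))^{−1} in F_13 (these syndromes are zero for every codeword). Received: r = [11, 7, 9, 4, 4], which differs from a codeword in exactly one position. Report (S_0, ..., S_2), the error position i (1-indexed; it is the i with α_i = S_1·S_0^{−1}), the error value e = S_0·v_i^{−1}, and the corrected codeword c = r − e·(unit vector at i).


S = (10, 6, 1), error at position 4, error magnitude e = 3, c = [11, 7, 9, 1, 4].

Step 1: column multipliers v_i = (∏_{j≠i}(α_i − α_j))^{−1} mod 13.
  i = 1 (α = 12): (12−9)(12−4)(12−11)(12−10) = 3·8·1·2 = 48 ≡ 9, so v_1 = 9^{−1} = 3 (mod 13).
  i = 2 (α = 9): (9−12)(9−4)(9−11)(9−10) = (−3)·5·(−2)·(−1) = −30 ≡ 9, so v_2 = 9^{−1} = 3 (mod 13).
  i = 3 (α = 4): (4−12)(4−9)(4−11)(4−10) = (−8)·(−5)·(−7)·(−6) = 1680 ≡ 3, so v_3 = 3^{−1} = 9 (mod 13).
  i = 4 (α = 11): (11−12)(11−9)(11−4)(11−10) = (−1)·2·7·1 = −14 ≡ 12, so v_4 = 12^{−1} = 12 (mod 13).
  i = 5 (α = 10): (10−12)(10−9)(10−4)(10−11) = (−2)·1·6·(−1) = 12 ≡ 12, so v_5 = 12^{−1} = 12 (mod 13).
  v = [3, 3, 9, 12, 12].
Step 2: syndromes of r = [11, 7, 9, 4, 4] (all sums mod 13).
  S_0 = Σ v_i r_i = 3·11 + 3·7 + 9·9 + 12·4 + 12·4 = 231 ≡ 10.
  S_1 = Σ v_i α_i r_i = 3·12·11 + 3·9·7 + 9·4·9 + 12·11·4 + 12·10·4 = 1917 ≡ 6.
  α_i^2 mod 13 = [1, 3, 3, 4, 9].
  S_2 = Σ v_i α_i^2 r_i = 3·1·11 + 3·3·7 + 9·3·9 + 12·4·4 + 12·9·4 = 963 ≡ 1.
  S = (10, 6, 1) ≠ 0, so r is not a codeword (an error is present).
Step 3: locate the error. For a single error e at position i, S_ℓ = v_i·e·α_i^ℓ, so α_err = S_1/S_0.
  S_0^{−1} = 10^{−1} = 4 (mod 13), so α_err = 6·4 = 24 ≡ 11 = α_4. Error position i = 4.
  Consistency check: S_2/S_1 = 1·11 = 11 ≡ 11 = α_err ✓ (single-error assumption holds).
Step 4: error magnitude e = S_0/v_4 = S_0·∏_{j≠4}(α_4 − α_j) = 10·12 = 120 ≡ 3 (mod 13).
Step 5: correct position 4: c_4 = r_4 − e = 4 − 3 ≡ 1 (mod 13). Hence c = [11, 7, 9, 1, 4].
  Check: interpolating c through the α_i gives m(x) = 8 + 10·x (degree < 2) with m(α_i) = c_i for every i, so c is indeed a codeword.


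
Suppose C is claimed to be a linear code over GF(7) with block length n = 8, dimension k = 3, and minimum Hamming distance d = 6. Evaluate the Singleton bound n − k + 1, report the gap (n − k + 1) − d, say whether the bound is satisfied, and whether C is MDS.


Singleton RHS = n − k + 1 = 6, slack = 0, bound satisfied, MDS.

Singleton bound: d ≤ n − k + 1.
Here n = 8, k = 3, so n − k + 1 = 6.
Given d = 6, check d ≤ 6: YES.
Slack = (n − k + 1) − d = 0.
The code is MDS (slack = 0).
Description: the claimed parameters are [8, 3, 6]_7; such a code would be MDS (meets Singleton bound).


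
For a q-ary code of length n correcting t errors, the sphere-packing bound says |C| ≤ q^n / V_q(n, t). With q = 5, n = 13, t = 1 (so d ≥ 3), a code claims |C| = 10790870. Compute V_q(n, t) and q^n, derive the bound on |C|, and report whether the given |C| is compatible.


V_q(n, t) = 53, q^n = 1220703125, Hamming bound = 23032134, |C| = 10790870 ≤ bound (satisfied).

Step 1: Compute V_q(n, t) = Σ_{j=0}^1 C(n, j) (q−1)^j.
  j = 0: C(13,0)·(4)^0 = 1·1 = 1.
  j = 1: C(13,1)·(4)^1 = 13·4 = 52.
  V_q(n, t) = 1 + 52 = 53.
Step 2: q^n = 5^13 = 1220703125.
Step 3: Hamming bound ⌊q^n / V_q(n,t)⌋ = ⌊1220703125/53⌋ = 23032134.
Step 4: Compare |C| = 10790870 to 23032134: satisfied.
The claimed |C| lies below the Hamming bound.


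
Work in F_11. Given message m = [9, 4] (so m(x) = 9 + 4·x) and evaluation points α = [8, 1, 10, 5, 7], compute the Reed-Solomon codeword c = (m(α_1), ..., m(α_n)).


c = [8, 2, 5, 7, 4]

Message polynomial: m(x) = 9 + 4·x (mod 11).
For each evaluation point α_i, compute m(α_i) mod 11:
  α_1 = 8: Horner steps 4 → 8, so m(8) = 8.
  α_2 = 1: Horner steps 4 → 2, so m(1) = 2.
  α_3 = 10: Horner steps 4 → 5, so m(10) = 5.
  α_4 = 5: Horner steps 4 → 7, so m(5) = 7.
  α_5 = 7: Horner steps 4 → 4, so m(7) = 4.
Codeword c = [8, 2, 5, 7, 4] ∈ F_11^5.


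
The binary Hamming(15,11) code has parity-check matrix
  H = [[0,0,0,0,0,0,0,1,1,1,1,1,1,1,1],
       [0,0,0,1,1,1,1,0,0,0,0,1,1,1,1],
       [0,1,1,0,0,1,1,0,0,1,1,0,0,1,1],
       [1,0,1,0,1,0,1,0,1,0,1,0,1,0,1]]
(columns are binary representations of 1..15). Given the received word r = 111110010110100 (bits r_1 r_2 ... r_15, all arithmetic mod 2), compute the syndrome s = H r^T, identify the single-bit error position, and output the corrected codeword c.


s = (0, 1, 0, 1)^T, error position = 5, corrected codeword c = 111100010110100

Compute s = H r^T mod 2 one row at a time:
  s_1 = 1 + 0 + 1 + 1 + 0 + 1 + 0 + 0 = 4 ≡ 0 (mod 2).
  s_2 = 1 + 1 + 0 + 0 + 0 + 1 + 0 + 0 = 3 ≡ 1 (mod 2).
  s_3 = 1 + 1 + 0 + 0 + 1 + 1 + 0 + 0 = 4 ≡ 0 (mod 2).
  s_4 = 1 + 1 + 1 + 0 + 0 + 1 + 1 + 0 = 5 ≡ 1 (mod 2).
s = (0, 1, 0, 1)^T — this equals column 5 of H (binary 0101), so error is at position 5.
Correct: flip bit 5 of r = 111110010110100 to get c = 111100010110100.


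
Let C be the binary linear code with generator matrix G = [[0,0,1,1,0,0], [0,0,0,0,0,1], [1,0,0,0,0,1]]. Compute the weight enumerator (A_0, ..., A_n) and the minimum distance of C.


Weight distribution: A_0 = 1, A_1 = 2, A_2 = 2, A_3 = 2, A_4 = 1. Minimum distance d = 1.

Enumerate all 2^3 = 8 messages m ∈ F_2^3.
For each, compute codeword c = mG in F_2^6, then tally its weight.
  m = 000 → c = 000000, weight = 0.
  m = 100 → c = 001100, weight = 2.
  m = 010 → c = 000001, weight = 1.
  m = 110 → c = 001101, weight = 3.
  m = 001 → c = 100001, weight = 2.
  m = 101 → c = 101101, weight = 4.
  m = 011 → c = 100000, weight = 1.
  m = 111 → c = 101100, weight = 3.
Tally weights:
  weight 0: 1 codewords.
  weight 1: 2 codewords.
  weight 2: 2 codewords.
  weight 3: 2 codewords.
  weight 4: 1 codewords.
Minimum distance d = smallest w > 0 with A_w > 0 = 1.
Sanity: Σ A_w = 8 = 2^3 = 8 ✓.


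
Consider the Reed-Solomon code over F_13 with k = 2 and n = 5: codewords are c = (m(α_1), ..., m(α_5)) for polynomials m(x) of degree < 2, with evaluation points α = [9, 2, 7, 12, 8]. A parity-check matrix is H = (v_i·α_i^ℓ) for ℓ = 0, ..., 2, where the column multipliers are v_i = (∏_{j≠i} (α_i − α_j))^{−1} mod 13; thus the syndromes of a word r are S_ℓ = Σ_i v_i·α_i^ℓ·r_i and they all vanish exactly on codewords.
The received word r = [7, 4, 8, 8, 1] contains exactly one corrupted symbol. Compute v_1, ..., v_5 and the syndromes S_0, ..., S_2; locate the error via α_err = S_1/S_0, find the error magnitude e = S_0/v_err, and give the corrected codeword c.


S = (11, 2, 11), error at position 4, error magnitude e = 9, c = [7, 4, 8, 12, 1].

Step 1: column multipliers v_i = (∏_{j≠i}(α_i − α_j))^{−1} mod 13.
  i = 1 (α = 9): (9−2)(9−7)(9−12)(9−8) = 7·2·(−3)·1 = −42 ≡ 10, so v_1 = 10^{−1} = 4 (mod 13).
  i = 2 (α = 2): (2−9)(2−7)(2−12)(2−8) = (−7)·(−5)·(−10)·(−6) = 2100 ≡ 7, so v_2 = 7^{−1} = 2 (mod 13).
  i = 3 (α = 7): (7−9)(7−2)(7−12)(7−8) = (−2)·5·(−5)·(−1) = −50 ≡ 2, so v_3 = 2^{−1} = 7 (mod 13).
  i = 4 (α = 12): (12−9)(12−2)(12−7)(12−8) = 3·10·5·4 = 600 ≡ 2, so v_4 = 2^{−1} = 7 (mod 13).
  i = 5 (α = 8): (8−9)(8−2)(8−7)(8−12) = (−1)·6·1·(−4) = 24 ≡ 11, so v_5 = 11^{−1} = 6 (mod 13).
  v = [4, 2, 7, 7, 6].
Step 2: syndromes of r = [7, 4, 8, 8, 1] (all sums mod 13).
  S_0 = Σ v_i r_i = 4·7 + 2·4 + 7·8 + 7·8 + 6·1 = 154 ≡ 11.
  S_1 = Σ v_i α_i r_i = 4·9·7 + 2·2·4 + 7·7·8 + 7·12·8 + 6·8·1 = 1380 ≡ 2.
  α_i^2 mod 13 = [3, 4, 10, 1, 12].
  S_2 = Σ v_i α_i^2 r_i = 4·3·7 + 2·4·4 + 7·10·8 + 7·1·8 + 6·12·1 = 804 ≡ 11.
  S = (11, 2, 11) ≠ 0, so r is not a codeword (an error is present).
Step 3: locate the error. For a single error e at position i, S_ℓ = v_i·e·α_i^ℓ, so α_err = S_1/S_0.
  S_0^{−1} = 11^{−1} = 6 (mod 13), so α_err = 2·6 = 12 ≡ 12 = α_4. Error position i = 4.
  Consistency check: S_2/S_1 = 11·7 = 77 ≡ 12 = α_err ✓ (single-error assumption holds).
Step 4: error magnitude e = S_0/v_4 = S_0·∏_{j≠4}(α_4 − α_j) = 11·2 = 22 ≡ 9 (mod 13).
Step 5: correct position 4: c_4 = r_4 − e = 8 − 9 ≡ 12 (mod 13). Hence c = [7, 4, 8, 12, 1].
  Check: interpolating c through the α_i gives m(x) = 5 + 6·x (degree < 2) with m(α_i) = c_i for every i, so c is indeed a codeword.


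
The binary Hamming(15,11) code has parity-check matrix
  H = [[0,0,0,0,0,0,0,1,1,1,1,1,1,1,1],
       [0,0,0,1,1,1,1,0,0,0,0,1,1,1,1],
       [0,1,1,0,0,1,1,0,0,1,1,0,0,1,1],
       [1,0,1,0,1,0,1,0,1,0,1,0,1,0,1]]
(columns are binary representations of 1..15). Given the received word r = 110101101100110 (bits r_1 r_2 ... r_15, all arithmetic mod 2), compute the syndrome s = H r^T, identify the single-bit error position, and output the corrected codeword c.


s = (0, 1, 1, 0)^T, error position = 6, corrected codeword c = 110100101100110

Compute s = H r^T mod 2 one row at a time:
  s_1 = 0 + 1 + 1 + 0 + 0 + 1 + 1 + 0 = 4 ≡ 0 (mod 2).
  s_2 = 1 + 0 + 1 + 1 + 0 + 1 + 1 + 0 = 5 ≡ 1 (mod 2).
  s_3 = 1 + 0 + 1 + 1 + 1 + 0 + 1 + 0 = 5 ≡ 1 (mod 2).
  s_4 = 1 + 0 + 0 + 1 + 1 + 0 + 1 + 0 = 4 ≡ 0 (mod 2).
s = (0, 1, 1, 0)^T — this equals column 6 of H (binary 0110), so error is at position 6.
Correct: flip bit 6 of r = 110101101100110 to get c = 110100101100110.


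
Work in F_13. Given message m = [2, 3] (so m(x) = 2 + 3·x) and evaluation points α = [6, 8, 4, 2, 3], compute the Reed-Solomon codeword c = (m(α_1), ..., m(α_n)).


c = [7, 0, 1, 8, 11]

Message polynomial: m(x) = 2 + 3·x (mod 13).
For each evaluation point α_i, compute m(α_i) mod 13:
  α_1 = 6: Horner steps 3 → 7, so m(6) = 7.
  α_2 = 8: Horner steps 3 → 0, so m(8) = 0.
  α_3 = 4: Horner steps 3 → 1, so m(4) = 1.
  α_4 = 2: Horner steps 3 → 8, so m(2) = 8.
  α_5 = 3: Horner steps 3 → 11, so m(3) = 11.
Codeword c = [7, 0, 1, 8, 11] ∈ F_13^5.


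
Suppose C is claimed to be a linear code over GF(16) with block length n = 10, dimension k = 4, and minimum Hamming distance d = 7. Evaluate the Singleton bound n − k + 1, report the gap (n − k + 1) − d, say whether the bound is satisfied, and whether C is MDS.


Singleton RHS = n − k + 1 = 7, slack = 0, bound satisfied, MDS.

Singleton bound: d ≤ n − k + 1.
Here n = 10, k = 4, so n − k + 1 = 7.
Given d = 7, check d ≤ 7: YES.
Slack = (n − k + 1) − d = 0.
The code is MDS (slack = 0).
Description: the claimed parameters are [10, 4, 7]_16; such a code would be MDS (meets Singleton bound).


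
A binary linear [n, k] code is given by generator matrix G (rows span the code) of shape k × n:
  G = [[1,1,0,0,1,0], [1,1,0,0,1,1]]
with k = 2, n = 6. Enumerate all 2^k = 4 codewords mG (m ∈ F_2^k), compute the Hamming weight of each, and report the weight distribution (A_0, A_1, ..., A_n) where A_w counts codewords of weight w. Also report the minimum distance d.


Weight distribution: A_0 = 1, A_1 = 1, A_3 = 1, A_4 = 1. Minimum distance d = 1.

Enumerate all 2^2 = 4 messages m ∈ F_2^2.
For each, compute codeword c = mG in F_2^6, then tally its weight.
  m = 00 → c = 000000, weight = 0.
  m = 10 → c = 110010, weight = 3.
  m = 01 → c = 110011, weight = 4.
  m = 11 → c = 000001, weight = 1.
Tally weights:
  weight 0: 1 codewords.
  weight 1: 1 codewords.
  weight 3: 1 codewords.
  weight 4: 1 codewords.
Minimum distance d = smallest w > 0 with A_w > 0 = 1.
Sanity: Σ A_w = 4 = 2^2 = 4 ✓.


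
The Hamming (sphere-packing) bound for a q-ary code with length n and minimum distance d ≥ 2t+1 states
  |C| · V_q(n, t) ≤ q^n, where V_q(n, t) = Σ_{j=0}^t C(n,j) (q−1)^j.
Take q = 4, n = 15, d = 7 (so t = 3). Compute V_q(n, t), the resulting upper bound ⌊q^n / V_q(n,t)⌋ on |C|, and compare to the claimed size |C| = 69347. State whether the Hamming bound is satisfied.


V_q(n, t) = 13276, q^n = 1073741824, Hamming bound = 80878, |C| = 69347 ≤ bound (satisfied).

Step 1: Compute V_q(n, t) = Σ_{j=0}^3 C(n, j) (q−1)^j.
  j = 0: C(15,0)·(3)^0 = 1·1 = 1.
  j = 1: C(15,1)·(3)^1 = 15·3 = 45.
  j = 2: C(15,2)·(3)^2 = 105·9 = 945.
  j = 3: C(15,3)·(3)^3 = 455·27 = 12285.
  V_q(n, t) = 1 + 45 + 945 + 12285 = 13276.
Step 2: q^n = 4^15 = 1073741824.
Step 3: Hamming bound ⌊q^n / V_q(n,t)⌋ = ⌊1073741824/13276⌋ = 80878.
Step 4: Compare |C| = 69347 to 80878: satisfied.
The claimed |C| lies below the Hamming bound.


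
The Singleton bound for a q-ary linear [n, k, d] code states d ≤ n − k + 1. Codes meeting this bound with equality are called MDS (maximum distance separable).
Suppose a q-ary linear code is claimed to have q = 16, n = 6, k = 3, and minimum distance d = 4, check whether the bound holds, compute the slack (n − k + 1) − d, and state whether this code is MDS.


Singleton RHS = n − k + 1 = 4, slack = 0, bound satisfied, MDS.

Singleton bound: d ≤ n − k + 1.
Here n = 6, k = 3, so n − k + 1 = 4.
Given d = 4, check d ≤ 4: YES.
Slack = (n − k + 1) − d = 0.
The code is MDS (slack = 0).
Description: the claimed parameters are [6, 3, 4]_16; such a code would be MDS (meets Singleton bound).


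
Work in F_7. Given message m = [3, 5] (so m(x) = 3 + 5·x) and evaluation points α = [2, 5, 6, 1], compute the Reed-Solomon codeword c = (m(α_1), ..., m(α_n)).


c = [6, 0, 5, 1]

Message polynomial: m(x) = 3 + 5·x (mod 7).
For each evaluation point α_i, compute m(α_i) mod 7:
  α_1 = 2: Horner steps 5 → 6, so m(2) = 6.
  α_2 = 5: Horner steps 5 → 0, so m(5) = 0.
  α_3 = 6: Horner steps 5 → 5, so m(6) = 5.
  α_4 = 1: Horner steps 5 → 1, so m(1) = 1.
Codeword c = [6, 0, 5, 1] ∈ F_7^4.


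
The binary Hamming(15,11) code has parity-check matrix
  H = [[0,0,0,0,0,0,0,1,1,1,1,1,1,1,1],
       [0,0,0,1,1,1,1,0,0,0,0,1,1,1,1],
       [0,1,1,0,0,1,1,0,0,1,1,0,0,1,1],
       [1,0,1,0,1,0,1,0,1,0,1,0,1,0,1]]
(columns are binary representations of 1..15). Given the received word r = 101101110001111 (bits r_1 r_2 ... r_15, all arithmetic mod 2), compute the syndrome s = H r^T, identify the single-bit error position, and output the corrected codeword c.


s = (1, 1, 1, 1)^T, error position = 15, corrected codeword c = 101101110001110

Compute s = H r^T mod 2 one row at a time:
  s_1 = 1 + 0 + 0 + 0 + 1 + 1 + 1 + 1 = 5 ≡ 1 (mod 2).
  s_2 = 1 + 0 + 1 + 1 + 1 + 1 + 1 + 1 = 7 ≡ 1 (mod 2).
  s_3 = 0 + 1 + 1 + 1 + 0 + 0 + 1 + 1 = 5 ≡ 1 (mod 2).
  s_4 = 1 + 1 + 0 + 1 + 0 + 0 + 1 + 1 = 5 ≡ 1 (mod 2).
s = (1, 1, 1, 1)^T — this equals column 15 of H (binary 1111), so error is at position 15.
Correct: flip bit 15 of r = 101101110001111 to get c = 101101110001110.


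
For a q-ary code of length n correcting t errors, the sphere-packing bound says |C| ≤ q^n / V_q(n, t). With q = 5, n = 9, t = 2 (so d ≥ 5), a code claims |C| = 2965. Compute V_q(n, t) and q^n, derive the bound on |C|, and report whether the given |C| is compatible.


V_q(n, t) = 613, q^n = 1953125, Hamming bound = 3186, |C| = 2965 ≤ bound (satisfied).

Step 1: Compute V_q(n, t) = Σ_{j=0}^2 C(n, j) (q−1)^j.
  j = 0: C(9,0)·(4)^0 = 1·1 = 1.
  j = 1: C(9,1)·(4)^1 = 9·4 = 36.
  j = 2: C(9,2)·(4)^2 = 36·16 = 576.
  V_q(n, t) = 1 + 36 + 576 = 613.
Step 2: q^n = 5^9 = 1953125.
Step 3: Hamming bound ⌊q^n / V_q(n,t)⌋ = ⌊1953125/613⌋ = 3186.
Step 4: Compare |C| = 2965 to 3186: satisfied.
The claimed |C| lies below the Hamming bound.


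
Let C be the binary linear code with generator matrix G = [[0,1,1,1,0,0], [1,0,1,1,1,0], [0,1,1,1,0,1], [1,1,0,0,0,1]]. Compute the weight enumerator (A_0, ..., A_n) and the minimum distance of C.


Weight distribution: A_0 = 1, A_1 = 2, A_2 = 2, A_3 = 4, A_4 = 5, A_5 = 2. Minimum distance d = 1.

Enumerate all 2^4 = 16 messages m ∈ F_2^4.
For each, compute codeword c = mG in F_2^6, then tally its weight.
  m = 0000 → c = 000000, weight = 0.
  m = 1000 → c = 011100, weight = 3.
  m = 0100 → c = 101110, weight = 4.
  m = 1100 → c = 110010, weight = 3.
  m = 0010 → c = 011101, weight = 4.
  m = 1010 → c = 000001, weight = 1.
  m = 0110 → c = 110011, weight = 4.
  m = 1110 → c = 101111, weight = 5.
  m = 0001 → c = 110001, weight = 3.
  m = 1001 → c = 101101, weight = 4.
  m = 0101 → c = 011111, weight = 5.
  m = 1101 → c = 000011, weight = 2.
  m = 0011 → c = 101100, weight = 3.
  m = 1011 → c = 110000, weight = 2.
  m = 0111 → c = 000010, weight = 1.
  m = 1111 → c = 011110, weight = 4.
Tally weights:
  weight 0: 1 codewords.
  weight 1: 2 codewords.
  weight 2: 2 codewords.
  weight 3: 4 codewords.
  weight 4: 5 codewords.
  weight 5: 2 codewords.
Minimum distance d = smallest w > 0 with A_w > 0 = 1.
Sanity: Σ A_w = 16 = 2^4 = 16 ✓.


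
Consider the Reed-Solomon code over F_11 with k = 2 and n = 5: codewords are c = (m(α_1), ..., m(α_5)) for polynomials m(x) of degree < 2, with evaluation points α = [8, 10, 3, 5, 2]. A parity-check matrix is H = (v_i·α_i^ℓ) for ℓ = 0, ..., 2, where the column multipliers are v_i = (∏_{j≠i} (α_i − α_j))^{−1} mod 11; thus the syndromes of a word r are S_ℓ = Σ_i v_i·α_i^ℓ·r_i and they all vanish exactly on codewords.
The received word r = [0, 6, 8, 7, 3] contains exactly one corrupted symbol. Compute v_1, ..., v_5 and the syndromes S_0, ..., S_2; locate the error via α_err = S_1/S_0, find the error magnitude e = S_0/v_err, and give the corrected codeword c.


S = (4, 7, 4), error at position 2, error magnitude e = 7, c = [0, 10, 8, 7, 3].

Step 1: column multipliers v_i = (∏_{j≠i}(α_i − α_j))^{−1} mod 11.
  i = 1 (α = 8): (8−10)(8−3)(8−5)(8−2) = (−2)·5·3·6 = −180 ≡ 7, so v_1 = 7^{−1} = 8 (mod 11).
  i = 2 (α = 10): (10−8)(10−3)(10−5)(10−2) = 2·7·5·8 = 560 ≡ 10, so v_2 = 10^{−1} = 10 (mod 11).
  i = 3 (α = 3): (3−8)(3−10)(3−5)(3−2) = (−5)·(−7)·(−2)·1 = −70 ≡ 7, so v_3 = 7^{−1} = 8 (mod 11).
  i = 4 (α = 5): (5−8)(5−10)(5−3)(5−2) = (−3)·(−5)·2·3 = 90 ≡ 2, so v_4 = 2^{−1} = 6 (mod 11).
  i = 5 (α = 2): (2−8)(2−10)(2−3)(2−5) = (−6)·(−8)·(−1)·(−3) = 144 ≡ 1, so v_5 = 1^{−1} = 1 (mod 11).
  v = [8, 10, 8, 6, 1].
Step 2: syndromes of r = [0, 6, 8, 7, 3] (all sums mod 11).
  S_0 = Σ v_i r_i = 8·0 + 10·6 + 8·8 + 6·7 + 1·3 = 169 ≡ 4.
  S_1 = Σ v_i α_i r_i = 8·8·0 + 10·10·6 + 8·3·8 + 6·5·7 + 1·2·3 = 1008 ≡ 7.
  α_i^2 mod 11 = [9, 1, 9, 3, 4].
  S_2 = Σ v_i α_i^2 r_i = 8·9·0 + 10·1·6 + 8·9·8 + 6·3·7 + 1·4·3 = 774 ≡ 4.
  S = (4, 7, 4) ≠ 0, so r is not a codeword (an error is present).
Step 3: locate the error. For a single error e at position i, S_ℓ = v_i·e·α_i^ℓ, so α_err = S_1/S_0.
  S_0^{−1} = 4^{−1} = 3 (mod 11), so α_err = 7·3 = 21 ≡ 10 = α_2. Error position i = 2.
  Consistency check: S_2/S_1 = 4·8 = 32 ≡ 10 = α_err ✓ (single-error assumption holds).
Step 4: error magnitude e = S_0/v_2 = S_0·∏_{j≠2}(α_2 − α_j) = 4·10 = 40 ≡ 7 (mod 11).
Step 5: correct position 2: c_2 = r_2 − e = 6 − 7 ≡ 10 (mod 11). Hence c = [0, 10, 8, 7, 3].
  Check: interpolating c through the α_i gives m(x) = 4 + 5·x (degree < 2) with m(α_i) = c_i for every i, so c is indeed a codeword.


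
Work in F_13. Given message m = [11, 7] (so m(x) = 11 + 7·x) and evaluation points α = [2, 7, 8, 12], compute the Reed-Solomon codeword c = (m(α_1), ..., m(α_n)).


c = [12, 8, 2, 4]

Message polynomial: m(x) = 11 + 7·x (mod 13).
For each evaluation point α_i, compute m(α_i) mod 13:
  α_1 = 2: Horner steps 7 → 12, so m(2) = 12.
  α_2 = 7: Horner steps 7 → 8, so m(7) = 8.
  α_3 = 8: Horner steps 7 → 2, so m(8) = 2.
  α_4 = 12: Horner steps 7 → 4, so m(12) = 4.
Codeword c = [12, 8, 2, 4] ∈ F_13^4.


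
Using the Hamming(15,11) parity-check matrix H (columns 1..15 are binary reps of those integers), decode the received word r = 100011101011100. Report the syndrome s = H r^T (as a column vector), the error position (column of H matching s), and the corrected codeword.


s = (0, 1, 1, 0)^T, error position = 6, corrected codeword c = 100010101011100

Compute s = H r^T mod 2 one row at a time:
  s_1 = 0 + 1 + 0 + 1 + 1 + 1 + 0 + 0 = 4 ≡ 0 (mod 2).
  s_2 = 0 + 1 + 1 + 1 + 1 + 1 + 0 + 0 = 5 ≡ 1 (mod 2).
  s_3 = 0 + 0 + 1 + 1 + 0 + 1 + 0 + 0 = 3 ≡ 1 (mod 2).
  s_4 = 1 + 0 + 1 + 1 + 1 + 1 + 1 + 0 = 6 ≡ 0 (mod 2).
s = (0, 1, 1, 0)^T — this equals column 6 of H (binary 0110), so error is at position 6.
Correct: flip bit 6 of r = 100011101011100 to get c = 100010101011100.


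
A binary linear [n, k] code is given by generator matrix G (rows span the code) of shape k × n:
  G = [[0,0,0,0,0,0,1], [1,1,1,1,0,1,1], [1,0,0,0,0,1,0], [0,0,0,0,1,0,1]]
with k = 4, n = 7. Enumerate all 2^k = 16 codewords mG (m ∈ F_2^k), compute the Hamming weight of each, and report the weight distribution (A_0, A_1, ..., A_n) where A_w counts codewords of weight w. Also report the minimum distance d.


Weight distribution: A_0 = 1, A_1 = 2, A_2 = 2, A_3 = 3, A_4 = 3, A_5 = 2, A_6 = 2, A_7 = 1. Minimum distance d = 1.

Enumerate all 2^4 = 16 messages m ∈ F_2^4.
For each, compute codeword c = mG in F_2^7, then tally its weight.
  m = 0000 → c = 0000000, weight = 0.
  m = 1000 → c = 0000001, weight = 1.
  m = 0100 → c = 1111011, weight = 6.
  m = 1100 → c = 1111010, weight = 5.
  m = 0010 → c = 1000010, weight = 2.
  m = 1010 → c = 1000011, weight = 3.
  m = 0110 → c = 0111001, weight = 4.
  m = 1110 → c = 0111000, weight = 3.
  m = 0001 → c = 0000101, weight = 2.
  m = 1001 → c = 0000100, weight = 1.
  m = 0101 → c = 1111110, weight = 6.
  m = 1101 → c = 1111111, weight = 7.
  m = 0011 → c = 1000111, weight = 4.
  m = 1011 → c = 1000110, weight = 3.
  m = 0111 → c = 0111100, weight = 4.
  m = 1111 → c = 0111101, weight = 5.
Tally weights:
  weight 0: 1 codewords.
  weight 1: 2 codewords.
  weight 2: 2 codewords.
  weight 3: 3 codewords.
  weight 4: 3 codewords.
  weight 5: 2 codewords.
  weight 6: 2 codewords.
  weight 7: 1 codewords.
Minimum distance d = smallest w > 0 with A_w > 0 = 1.
Sanity: Σ A_w = 16 = 2^4 = 16 ✓.


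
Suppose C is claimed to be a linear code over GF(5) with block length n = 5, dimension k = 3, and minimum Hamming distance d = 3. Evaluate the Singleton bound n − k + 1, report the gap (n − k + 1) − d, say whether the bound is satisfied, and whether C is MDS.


Singleton RHS = n − k + 1 = 3, slack = 0, bound satisfied, MDS.

Singleton bound: d ≤ n − k + 1.
Here n = 5, k = 3, so n − k + 1 = 3.
Given d = 3, check d ≤ 3: YES.
Slack = (n − k + 1) − d = 0.
The code is MDS (slack = 0).
Description: the claimed parameters are [5, 3, 3]_5; such a code would be MDS (meets Singleton bound).


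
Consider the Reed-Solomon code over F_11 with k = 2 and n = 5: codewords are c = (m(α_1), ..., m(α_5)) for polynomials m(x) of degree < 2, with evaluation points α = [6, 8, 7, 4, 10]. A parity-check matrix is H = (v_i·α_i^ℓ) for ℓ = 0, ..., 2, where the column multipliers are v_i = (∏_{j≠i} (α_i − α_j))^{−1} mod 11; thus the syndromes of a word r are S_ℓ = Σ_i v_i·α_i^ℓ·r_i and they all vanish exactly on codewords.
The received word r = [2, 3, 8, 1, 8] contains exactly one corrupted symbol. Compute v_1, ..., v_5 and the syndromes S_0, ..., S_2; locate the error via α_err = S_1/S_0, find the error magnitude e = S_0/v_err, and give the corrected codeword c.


S = (4, 7, 4), error at position 5, error magnitude e = 4, c = [2, 3, 8, 1, 4].

Step 1: column multipliers v_i = (∏_{j≠i}(α_i − α_j))^{−1} mod 11.
  i = 1 (α = 6): (6−8)(6−7)(6−4)(6−10) = (−2)·(−1)·2·(−4) = −16 ≡ 6, so v_1 = 6^{−1} = 2 (mod 11).
  i = 2 (α = 8): (8−6)(8−7)(8−4)(8−10) = 2·1·4·(−2) = −16 ≡ 6, so v_2 = 6^{−1} = 2 (mod 11).
  i = 3 (α = 7): (7−6)(7−8)(7−4)(7−10) = 1·(−1)·3·(−3) = 9 ≡ 9, so v_3 = 9^{−1} = 5 (mod 11).
  i = 4 (α = 4): (4−6)(4−8)(4−7)(4−10) = (−2)·(−4)·(−3)·(−6) = 144 ≡ 1, so v_4 = 1^{−1} = 1 (mod 11).
  i = 5 (α = 10): (10−6)(10−8)(10−7)(10−4) = 4·2·3·6 = 144 ≡ 1, so v_5 = 1^{−1} = 1 (mod 11).
  v = [2, 2, 5, 1, 1].
Step 2: syndromes of r = [2, 3, 8, 1, 8] (all sums mod 11).
  S_0 = Σ v_i r_i = 2·2 + 2·3 + 5·8 + 1·1 + 1·8 = 59 ≡ 4.
  S_1 = Σ v_i α_i r_i = 2·6·2 + 2·8·3 + 5·7·8 + 1·4·1 + 1·10·8 = 436 ≡ 7.
  α_i^2 mod 11 = [3, 9, 5, 5, 1].
  S_2 = Σ v_i α_i^2 r_i = 2·3·2 + 2·9·3 + 5·5·8 + 1·5·1 + 1·1·8 = 279 ≡ 4.
  S = (4, 7, 4) ≠ 0, so r is not a codeword (an error is present).
Step 3: locate the error. For a single error e at position i, S_ℓ = v_i·e·α_i^ℓ, so α_err = S_1/S_0.
  S_0^{−1} = 4^{−1} = 3 (mod 11), so α_err = 7·3 = 21 ≡ 10 = α_5. Error position i = 5.
  Consistency check: S_2/S_1 = 4·8 = 32 ≡ 10 = α_err ✓ (single-error assumption holds).
Step 4: error magnitude e = S_0/v_5 = S_0·∏_{j≠5}(α_5 − α_j) = 4·1 = 4 ≡ 4 (mod 11).
Step 5: correct position 5: c_5 = r_5 − e = 8 − 4 ≡ 4 (mod 11). Hence c = [2, 3, 8, 1, 4].
  Check: interpolating c through the α_i gives m(x) = 10 + 6·x (degree < 2) with m(α_i) = c_i for every i, so c is indeed a codeword.


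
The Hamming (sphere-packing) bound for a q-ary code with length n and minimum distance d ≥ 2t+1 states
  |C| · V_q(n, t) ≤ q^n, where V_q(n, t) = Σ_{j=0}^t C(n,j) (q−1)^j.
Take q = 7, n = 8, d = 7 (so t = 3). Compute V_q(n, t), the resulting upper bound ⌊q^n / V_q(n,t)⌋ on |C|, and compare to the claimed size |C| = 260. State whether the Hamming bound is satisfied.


V_q(n, t) = 13153, q^n = 5764801, Hamming bound = 438, |C| = 260 ≤ bound (satisfied).

Step 1: Compute V_q(n, t) = Σ_{j=0}^3 C(n, j) (q−1)^j.
  j = 0: C(8,0)·(6)^0 = 1·1 = 1.
  j = 1: C(8,1)·(6)^1 = 8·6 = 48.
  j = 2: C(8,2)·(6)^2 = 28·36 = 1008.
  j = 3: C(8,3)·(6)^3 = 56·216 = 12096.
  V_q(n, t) = 1 + 48 + 1008 + 12096 = 13153.
Step 2: q^n = 7^8 = 5764801.
Step 3: Hamming bound ⌊q^n / V_q(n,t)⌋ = ⌊5764801/13153⌋ = 438.
Step 4: Compare |C| = 260 to 438: satisfied.
The claimed |C| lies below the Hamming bound.


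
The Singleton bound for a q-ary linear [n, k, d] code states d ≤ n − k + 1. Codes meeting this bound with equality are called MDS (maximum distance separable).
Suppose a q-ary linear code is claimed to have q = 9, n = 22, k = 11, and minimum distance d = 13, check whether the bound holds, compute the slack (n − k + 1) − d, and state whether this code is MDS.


Singleton RHS = n − k + 1 = 12, slack = -1, bound violated (no such code; not MDS).

Singleton bound: d ≤ n − k + 1.
Here n = 22, k = 11, so n − k + 1 = 12.
Given d = 13, check d ≤ 12: NO.
Slack = (n − k + 1) − d = -1.
The slack is negative: d = 13 exceeds n − k + 1 = 12 by 1, so the Singleton bound is violated and no linear [22, 11, 13]_9 code can exist. In particular it is not MDS (MDS requires d = n − k + 1 exactly).
Description: the claimed parameters are [22, 11, 13]_9; such a code would be impossible (violates the Singleton bound).


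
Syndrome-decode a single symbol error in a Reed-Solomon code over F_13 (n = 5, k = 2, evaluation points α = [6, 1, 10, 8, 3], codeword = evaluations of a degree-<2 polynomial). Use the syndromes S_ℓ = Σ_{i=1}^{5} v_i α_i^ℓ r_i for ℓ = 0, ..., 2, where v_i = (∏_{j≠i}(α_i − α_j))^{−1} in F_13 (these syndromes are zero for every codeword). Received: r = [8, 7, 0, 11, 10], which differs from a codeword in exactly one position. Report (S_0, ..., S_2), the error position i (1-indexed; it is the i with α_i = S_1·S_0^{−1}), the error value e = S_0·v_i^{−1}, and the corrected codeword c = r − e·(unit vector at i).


S = (9, 12, 3), error at position 3, error magnitude e = 12, c = [8, 7, 1, 11, 10].

Step 1: column multipliers v_i = (∏_{j≠i}(α_i − α_j))^{−1} mod 13.
  i = 1 (α = 6): (6−1)(6−10)(6−8)(6−3) = 5·(−4)·(−2)·3 = 120 ≡ 3, so v_1 = 3^{−1} = 9 (mod 13).
  i = 2 (α = 1): (1−6)(1−10)(1−8)(1−3) = (−5)·(−9)·(−7)·(−2) = 630 ≡ 6, so v_2 = 6^{−1} = 11 (mod 13).
  i = 3 (α = 10): (10−6)(10−1)(10−8)(10−3) = 4·9·2·7 = 504 ≡ 10, so v_3 = 10^{−1} = 4 (mod 13).
  i = 4 (α = 8): (8−6)(8−1)(8−10)(8−3) = 2·7·(−2)·5 = −140 ≡ 3, so v_4 = 3^{−1} = 9 (mod 13).
  i = 5 (α = 3): (3−6)(3−1)(3−10)(3−8) = (−3)·2·(−7)·(−5) = −210 ≡ 11, so v_5 = 11^{−1} = 6 (mod 13).
  v = [9, 11, 4, 9, 6].
Step 2: syndromes of r = [8, 7, 0, 11, 10] (all sums mod 13).
  S_0 = Σ v_i r_i = 9·8 + 11·7 + 4·0 + 9·11 + 6·10 = 308 ≡ 9.
  S_1 = Σ v_i α_i r_i = 9·6·8 + 11·1·7 + 4·10·0 + 9·8·11 + 6·3·10 = 1481 ≡ 12.
  α_i^2 mod 13 = [10, 1, 9, 12, 9].
  S_2 = Σ v_i α_i^2 r_i = 9·10·8 + 11·1·7 + 4·9·0 + 9·12·11 + 6·9·10 = 2525 ≡ 3.
  S = (9, 12, 3) ≠ 0, so r is not a codeword (an error is present).
Step 3: locate the error. For a single error e at position i, S_ℓ = v_i·e·α_i^ℓ, so α_err = S_1/S_0.
  S_0^{−1} = 9^{−1} = 3 (mod 13), so α_err = 12·3 = 36 ≡ 10 = α_3. Error position i = 3.
  Consistency check: S_2/S_1 = 3·12 = 36 ≡ 10 = α_err ✓ (single-error assumption holds).
Step 4: error magnitude e = S_0/v_3 = S_0·∏_{j≠3}(α_3 − α_j) = 9·10 = 90 ≡ 12 (mod 13).
Step 5: correct position 3: c_3 = r_3 − e = 0 − 12 ≡ 1 (mod 13). Hence c = [8, 7, 1, 11, 10].
  Check: interpolating c through the α_i gives m(x) = 12 + 8·x (degree < 2) with m(α_i) = c_i for every i, so c is indeed a codeword.


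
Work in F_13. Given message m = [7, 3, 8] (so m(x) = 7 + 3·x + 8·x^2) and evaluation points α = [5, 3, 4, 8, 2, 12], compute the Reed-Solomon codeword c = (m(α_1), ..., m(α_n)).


c = [1, 10, 4, 10, 6, 12]

Message polynomial: m(x) = 7 + 3·x + 8·x^2 (mod 13).
For each evaluation point α_i, compute m(α_i) mod 13:
  α_1 = 5: Horner steps 8 → 4 → 1, so m(5) = 1.
  α_2 = 3: Horner steps 8 → 1 → 10, so m(3) = 10.
  α_3 = 4: Horner steps 8 → 9 → 4, so m(4) = 4.
  α_4 = 8: Horner steps 8 → 2 → 10, so m(8) = 10.
  α_5 = 2: Horner steps 8 → 6 → 6, so m(2) = 6.
  α_6 = 12: Horner steps 8 → 8 → 12, so m(12) = 12.
Codeword c = [1, 10, 4, 10, 6, 12] ∈ F_13^6.


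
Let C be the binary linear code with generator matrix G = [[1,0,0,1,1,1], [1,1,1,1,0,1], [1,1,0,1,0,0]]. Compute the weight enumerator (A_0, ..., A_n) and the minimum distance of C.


Weight distribution: A_0 = 1, A_2 = 1, A_3 = 3, A_4 = 2, A_5 = 1. Minimum distance d = 2.

Enumerate all 2^3 = 8 messages m ∈ F_2^3.
For each, compute codeword c = mG in F_2^6, then tally its weight.
  m = 000 → c = 000000, weight = 0.
  m = 100 → c = 100111, weight = 4.
  m = 010 → c = 111101, weight = 5.
  m = 110 → c = 011010, weight = 3.
  m = 001 → c = 110100, weight = 3.
  m = 101 → c = 010011, weight = 3.
  m = 011 → c = 001001, weight = 2.
  m = 111 → c = 101110, weight = 4.
Tally weights:
  weight 0: 1 codewords.
  weight 2: 1 codewords.
  weight 3: 3 codewords.
  weight 4: 2 codewords.
  weight 5: 1 codewords.
Minimum distance d = smallest w > 0 with A_w > 0 = 2.
Sanity: Σ A_w = 8 = 2^3 = 8 ✓.


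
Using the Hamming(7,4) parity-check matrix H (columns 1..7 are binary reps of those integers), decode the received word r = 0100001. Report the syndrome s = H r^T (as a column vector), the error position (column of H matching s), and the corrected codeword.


s = (1, 0, 1)^T, error position = 5, corrected codeword c = 0100101

Compute s = H r^T mod 2 one row at a time:
  s_1 = 0 + 0 + 0 + 1 = 1 ≡ 1 (mod 2).
  s_2 = 1 + 0 + 0 + 1 = 2 ≡ 0 (mod 2).
  s_3 = 0 + 0 + 0 + 1 = 1 ≡ 1 (mod 2).
s = (1, 0, 1)^T — this equals column 5 of H (binary 101), so error is at position 5.
Correct: flip bit 5 of r = 0100001 to get c = 0100101.


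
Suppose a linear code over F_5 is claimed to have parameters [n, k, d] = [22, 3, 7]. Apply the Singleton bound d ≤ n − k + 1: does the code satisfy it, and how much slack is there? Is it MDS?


Singleton RHS = n − k + 1 = 20, slack = 13, bound satisfied, not MDS.

Singleton bound: d ≤ n − k + 1.
Here n = 22, k = 3, so n − k + 1 = 20.
Given d = 7, check d ≤ 20: YES.
Slack = (n − k + 1) − d = 13.
The code is NOT MDS (slack = 13 > 0).
Description: the claimed parameters are [22, 3, 7]_5; such a code would be non-MDS.


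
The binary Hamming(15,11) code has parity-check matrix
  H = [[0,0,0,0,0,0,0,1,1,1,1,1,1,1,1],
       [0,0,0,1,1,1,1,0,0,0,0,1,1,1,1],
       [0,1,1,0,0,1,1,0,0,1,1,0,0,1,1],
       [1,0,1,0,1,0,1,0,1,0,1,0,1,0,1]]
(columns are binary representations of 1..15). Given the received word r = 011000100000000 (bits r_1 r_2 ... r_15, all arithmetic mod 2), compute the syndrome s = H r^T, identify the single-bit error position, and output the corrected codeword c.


s = (0, 1, 1, 0)^T, error position = 6, corrected codeword c = 011001100000000

Compute s = H r^T mod 2 one row at a time:
  s_1 = 0 + 0 + 0 + 0 + 0 + 0 + 0 + 0 = 0 ≡ 0 (mod 2).
  s_2 = 0 + 0 + 0 + 1 + 0 + 0 + 0 + 0 = 1 ≡ 1 (mod 2).
  s_3 = 1 + 1 + 0 + 1 + 0 + 0 + 0 + 0 = 3 ≡ 1 (mod 2).
  s_4 = 0 + 1 + 0 + 1 + 0 + 0 + 0 + 0 = 2 ≡ 0 (mod 2).
s = (0, 1, 1, 0)^T — this equals column 6 of H (binary 0110), so error is at position 6.
Correct: flip bit 6 of r = 011000100000000 to get c = 011001100000000.


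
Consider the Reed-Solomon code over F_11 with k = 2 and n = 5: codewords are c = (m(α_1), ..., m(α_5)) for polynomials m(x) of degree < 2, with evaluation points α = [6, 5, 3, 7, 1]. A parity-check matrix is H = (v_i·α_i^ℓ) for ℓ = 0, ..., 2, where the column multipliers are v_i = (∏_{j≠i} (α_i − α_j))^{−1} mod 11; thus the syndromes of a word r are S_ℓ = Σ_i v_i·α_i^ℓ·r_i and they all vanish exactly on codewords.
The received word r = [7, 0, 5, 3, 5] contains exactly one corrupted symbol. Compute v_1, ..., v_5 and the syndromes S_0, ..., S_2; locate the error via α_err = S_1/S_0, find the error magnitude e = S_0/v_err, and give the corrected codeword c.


S = (9, 5, 4), error at position 3, error magnitude e = 8, c = [7, 0, 8, 3, 5].

Step 1: column multipliers v_i = (∏_{j≠i}(α_i − α_j))^{−1} mod 11.
  i = 1 (α = 6): (6−5)(6−3)(6−7)(6−1) = 1·3·(−1)·5 = −15 ≡ 7, so v_1 = 7^{−1} = 8 (mod 11).
  i = 2 (α = 5): (5−6)(5−3)(5−7)(5−1) = (−1)·2·(−2)·4 = 16 ≡ 5, so v_2 = 5^{−1} = 9 (mod 11).
  i = 3 (α = 3): (3−6)(3−5)(3−7)(3−1) = (−3)·(−2)·(−4)·2 = −48 ≡ 7, so v_3 = 7^{−1} = 8 (mod 11).
  i = 4 (α = 7): (7−6)(7−5)(7−3)(7−1) = 1·2·4·6 = 48 ≡ 4, so v_4 = 4^{−1} = 3 (mod 11).
  i = 5 (α = 1): (1−6)(1−5)(1−3)(1−7) = (−5)·(−4)·(−2)·(−6) = 240 ≡ 9, so v_5 = 9^{−1} = 5 (mod 11).
  v = [8, 9, 8, 3, 5].
Step 2: syndromes of r = [7, 0, 5, 3, 5] (all sums mod 11).
  S_0 = Σ v_i r_i = 8·7 + 9·0 + 8·5 + 3·3 + 5·5 = 130 ≡ 9.
  S_1 = Σ v_i α_i r_i = 8·6·7 + 9·5·0 + 8·3·5 + 3·7·3 + 5·1·5 = 544 ≡ 5.
  α_i^2 mod 11 = [3, 3, 9, 5, 1].
  S_2 = Σ v_i α_i^2 r_i = 8·3·7 + 9·3·0 + 8·9·5 + 3·5·3 + 5·1·5 = 598 ≡ 4.
  S = (9, 5, 4) ≠ 0, so r is not a codeword (an error is present).
Step 3: locate the error. For a single error e at position i, S_ℓ = v_i·e·α_i^ℓ, so α_err = S_1/S_0.
  S_0^{−1} = 9^{−1} = 5 (mod 11), so α_err = 5·5 = 25 ≡ 3 = α_3. Error position i = 3.
  Consistency check: S_2/S_1 = 4·9 = 36 ≡ 3 = α_err ✓ (single-error assumption holds).
Step 4: error magnitude e = S_0/v_3 = S_0·∏_{j≠3}(α_3 − α_j) = 9·7 = 63 ≡ 8 (mod 11).
Step 5: correct position 3: c_3 = r_3 − e = 5 − 8 ≡ 8 (mod 11). Hence c = [7, 0, 8, 3, 5].
  Check: interpolating c through the α_i gives m(x) = 9 + 7·x (degree < 2) with m(α_i) = c_i for every i, so c is indeed a codeword.


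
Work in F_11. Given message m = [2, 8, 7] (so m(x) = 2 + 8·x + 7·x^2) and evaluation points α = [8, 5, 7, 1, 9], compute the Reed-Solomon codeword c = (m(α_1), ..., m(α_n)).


c = [8, 8, 5, 6, 3]

Message polynomial: m(x) = 2 + 8·x + 7·x^2 (mod 11).
For each evaluation point α_i, compute m(α_i) mod 11:
  α_1 = 8: Horner steps 7 → 9 → 8, so m(8) = 8.
  α_2 = 5: Horner steps 7 → 10 → 8, so m(5) = 8.
  α_3 = 7: Horner steps 7 → 2 → 5, so m(7) = 5.
  α_4 = 1: Horner steps 7 → 4 → 6, so m(1) = 6.
  α_5 = 9: Horner steps 7 → 5 → 3, so m(9) = 3.
Codeword c = [8, 8, 5, 6, 3] ∈ F_11^5.


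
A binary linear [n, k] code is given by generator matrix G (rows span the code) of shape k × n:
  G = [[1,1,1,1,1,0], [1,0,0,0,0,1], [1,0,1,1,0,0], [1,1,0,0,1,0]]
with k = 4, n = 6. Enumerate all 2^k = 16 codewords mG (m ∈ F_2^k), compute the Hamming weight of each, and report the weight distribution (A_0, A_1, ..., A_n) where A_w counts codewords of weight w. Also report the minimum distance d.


Weight distribution: A_0 = 1, A_1 = 2, A_2 = 3, A_3 = 4, A_4 = 3, A_5 = 2, A_6 = 1. Minimum distance d = 1.

Enumerate all 2^4 = 16 messages m ∈ F_2^4.
For each, compute codeword c = mG in F_2^6, then tally its weight.
  m = 0000 → c = 000000, weight = 0.
  m = 1000 → c = 111110, weight = 5.
  m = 0100 → c = 100001, weight = 2.
  m = 1100 → c = 011111, weight = 5.
  m = 0010 → c = 101100, weight = 3.
  m = 1010 → c = 010010, weight = 2.
  m = 0110 → c = 001101, weight = 3.
  m = 1110 → c = 110011, weight = 4.
  m = 0001 → c = 110010, weight = 3.
  m = 1001 → c = 001100, weight = 2.
  m = 0101 → c = 010011, weight = 3.
  m = 1101 → c = 101101, weight = 4.
  m = 0011 → c = 011110, weight = 4.
  m = 1011 → c = 100000, weight = 1.
  m = 0111 → c = 111111, weight = 6.
  m = 1111 → c = 000001, weight = 1.
Tally weights:
  weight 0: 1 codewords.
  weight 1: 2 codewords.
  weight 2: 3 codewords.
  weight 3: 4 codewords.
  weight 4: 3 codewords.
  weight 5: 2 codewords.
  weight 6: 1 codewords.
Minimum distance d = smallest w > 0 with A_w > 0 = 1.
Sanity: Σ A_w = 16 = 2^4 = 16 ✓.


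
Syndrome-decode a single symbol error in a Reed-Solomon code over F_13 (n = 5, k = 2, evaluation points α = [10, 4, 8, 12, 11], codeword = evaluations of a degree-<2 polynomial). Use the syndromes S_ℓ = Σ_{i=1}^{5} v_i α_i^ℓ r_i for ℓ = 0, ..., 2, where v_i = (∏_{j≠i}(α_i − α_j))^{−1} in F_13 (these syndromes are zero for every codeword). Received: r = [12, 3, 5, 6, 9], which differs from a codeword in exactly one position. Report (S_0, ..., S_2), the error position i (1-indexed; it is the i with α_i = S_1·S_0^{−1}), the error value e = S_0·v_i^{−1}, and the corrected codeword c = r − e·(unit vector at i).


S = (5, 7, 2), error at position 2, error magnitude e = 12, c = [12, 4, 5, 6, 9].

Step 1: column multipliers v_i = (∏_{j≠i}(α_i − α_j))^{−1} mod 13.
  i = 1 (α = 10): (10−4)(10−8)(10−12)(10−11) = 6·2·(−2)·(−1) = 24 ≡ 11, so v_1 = 11^{−1} = 6 (mod 13).
  i = 2 (α = 4): (4−10)(4−8)(4−12)(4−11) = (−6)·(−4)·(−8)·(−7) = 1344 ≡ 5, so v_2 = 5^{−1} = 8 (mod 13).
  i = 3 (α = 8): (8−10)(8−4)(8−12)(8−11) = (−2)·4·(−4)·(−3) = −96 ≡ 8, so v_3 = 8^{−1} = 5 (mod 13).
  i = 4 (α = 12): (12−10)(12−4)(12−8)(12−11) = 2·8·4·1 = 64 ≡ 12, so v_4 = 12^{−1} = 12 (mod 13).
  i = 5 (α = 11): (11−10)(11−4)(11−8)(11−12) = 1·7·3·(−1) = −21 ≡ 5, so v_5 = 5^{−1} = 8 (mod 13).
  v = [6, 8, 5, 12, 8].
Step 2: syndromes of r = [12, 3, 5, 6, 9] (all sums mod 13).
  S_0 = Σ v_i r_i = 6·12 + 8·3 + 5·5 + 12·6 + 8·9 = 265 ≡ 5.
  S_1 = Σ v_i α_i r_i = 6·10·12 + 8·4·3 + 5·8·5 + 12·12·6 + 8·11·9 = 2672 ≡ 7.
  α_i^2 mod 13 = [9, 3, 12, 1, 4].
  S_2 = Σ v_i α_i^2 r_i = 6·9·12 + 8·3·3 + 5·12·5 + 12·1·6 + 8·4·9 = 1380 ≡ 2.
  S = (5, 7, 2) ≠ 0, so r is not a codeword (an error is present).
Step 3: locate the error. For a single error e at position i, S_ℓ = v_i·e·α_i^ℓ, so α_err = S_1/S_0.
  S_0^{−1} = 5^{−1} = 8 (mod 13), so α_err = 7·8 = 56 ≡ 4 = α_2. Error position i = 2.
  Consistency check: S_2/S_1 = 2·2 = 4 ≡ 4 = α_err ✓ (single-error assumption holds).
Step 4: error magnitude e = S_0/v_2 = S_0·∏_{j≠2}(α_2 − α_j) = 5·5 = 25 ≡ 12 (mod 13).
Step 5: correct position 2: c_2 = r_2 − e = 3 − 12 ≡ 4 (mod 13). Hence c = [12, 4, 5, 6, 9].
  Check: interpolating c through the α_i gives m(x) = 3 + 10·x (degree < 2) with m(α_i) = c_i for every i, so c is indeed a codeword.
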